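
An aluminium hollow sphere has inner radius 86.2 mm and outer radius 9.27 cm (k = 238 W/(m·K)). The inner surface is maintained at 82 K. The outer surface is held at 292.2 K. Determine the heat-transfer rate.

Q = 4πk·ΔT/(1/r₁ − 1/r₂) = 4π × 238 × 210.2 / (1/0.0862 − 1/0.0927) = 7.73×10^5 W

Q = 7.73×10^5 W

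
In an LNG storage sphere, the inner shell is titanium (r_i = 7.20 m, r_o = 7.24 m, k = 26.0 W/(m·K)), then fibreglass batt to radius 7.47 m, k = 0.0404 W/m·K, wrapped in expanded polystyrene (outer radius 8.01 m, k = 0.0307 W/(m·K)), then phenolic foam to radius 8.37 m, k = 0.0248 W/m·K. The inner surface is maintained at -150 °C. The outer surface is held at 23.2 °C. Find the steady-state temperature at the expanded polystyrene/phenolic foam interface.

T = -37.7 °C

Series thermal resistances, inner to outer:
  R_titanium = (1/7.20 − 1/7.24)/(4πk) = 7.673×10^-4/(4π·26.0) = 2.349×10^-6 K/W
  R_fibreglass batt = (1/7.24 − 1/7.47)/(4πk) = 0.004253/(4π·0.0404) = 0.008377 K/W
  R_expanded polystyrene = (1/7.47 − 1/8.01)/(4πk) = 0.009025/(4π·0.0307) = 0.02339 K/W
  R_phenolic foam = (1/8.01 − 1/8.37)/(4πk) = 0.005370/(4π·0.0248) = 0.01723 K/W
ΣR = 2.349×10^-6 + 0.008377 + 0.02339 + 0.01723 = 0.04900 K/W
Q = ΔT/ΣR = (-150 °C − 23.2 °C)/0.04900 = -3535 W
From the inner boundary to the expanded polystyrene/phenolic foam interface, ΣR_partial = 0.03177 K/W.
T_interface = T_in − Q·ΣR_partial = -150 °C − (-3535)(0.03177) = -37.7 °C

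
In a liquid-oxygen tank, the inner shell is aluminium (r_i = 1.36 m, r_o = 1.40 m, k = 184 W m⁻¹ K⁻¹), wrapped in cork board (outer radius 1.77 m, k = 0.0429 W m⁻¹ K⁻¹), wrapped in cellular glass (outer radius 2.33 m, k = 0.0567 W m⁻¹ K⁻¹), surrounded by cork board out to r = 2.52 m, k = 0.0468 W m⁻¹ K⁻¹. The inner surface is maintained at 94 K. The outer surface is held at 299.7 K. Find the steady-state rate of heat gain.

Q = 394 W

Treat each layer as a resistance in series:
  R_aluminium = (1/1.36 − 1/1.40)/(4πk) = 0.02101/(4π·184) = 9.086×10^-6 K/W
  R_cork board = (1/1.40 − 1/1.77)/(4πk) = 0.1493/(4π·0.0429) = 0.2770 K/W
  R_cellular glass = (1/1.77 − 1/2.33)/(4πk) = 0.1358/(4π·0.0567) = 0.1906 K/W
  R_cork board = (1/2.33 − 1/2.52)/(4πk) = 0.03236/(4π·0.0468) = 0.05502 K/W
ΣR = 9.086×10^-6 + 0.2770 + 0.1906 + 0.05502 = 0.5226 K/W
Q = ΔT/ΣR = (94 K − 299.7 K)/0.5226 = -394 W
(Negative Q ⇒ heat flows inward; heat gain = 394 W.)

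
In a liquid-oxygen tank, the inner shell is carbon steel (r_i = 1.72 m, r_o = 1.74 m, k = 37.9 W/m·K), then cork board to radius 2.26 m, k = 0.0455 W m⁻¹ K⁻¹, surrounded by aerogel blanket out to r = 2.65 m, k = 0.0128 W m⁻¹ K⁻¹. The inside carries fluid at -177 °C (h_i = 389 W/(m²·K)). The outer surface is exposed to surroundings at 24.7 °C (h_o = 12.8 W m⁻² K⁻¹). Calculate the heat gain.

Treat each layer as a resistance in series:
  R_conv,in = 1/(4πr²h) = 1/(4π·1.72²·389) = 6.915×10^-5 K/W
  R_carbon steel = (1/1.72 − 1/1.74)/(4πk) = 0.006683/(4π·37.9) = 1.403×10^-5 K/W
  R_cork board = (1/1.74 − 1/2.26)/(4πk) = 0.1322/(4π·0.0455) = 0.2313 K/W
  R_aerogel blanket = (1/2.26 − 1/2.65)/(4πk) = 0.06512/(4π·0.0128) = 0.4048 K/W
  R_conv,out = 1/(4πr²h) = 1/(4π·2.65²·12.8) = 8.853×10^-4 K/W
ΣR = 6.915×10^-5 + 1.403×10^-5 + 0.2313 + 0.4048 + 8.853×10^-4 = 0.6371 K/W
Q = ΔT/ΣR = (-177 °C − 24.7 °C)/0.6371 = -317 W
(Negative Q ⇒ heat flows inward; heat gain = 317 W.)

Q = 317 W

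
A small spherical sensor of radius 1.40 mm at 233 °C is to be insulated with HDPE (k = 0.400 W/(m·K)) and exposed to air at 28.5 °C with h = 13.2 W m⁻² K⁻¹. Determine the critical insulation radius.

r_cr = 6.06 cm

For a sphere, r_cr = 2k_ins/h = 2·0.400/13.2 = 0.0606 m = 6.06 cm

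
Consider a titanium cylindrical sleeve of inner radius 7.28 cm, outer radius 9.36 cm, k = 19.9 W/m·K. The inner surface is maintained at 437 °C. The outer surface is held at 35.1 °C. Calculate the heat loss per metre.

Q' = 2πk·ΔT/ln(r₂/r₁) = 2π × 19.9 × 401.9 / ln(0.0936/0.0728) = 2.00×10^5 W/m

Q' = 200 kW/m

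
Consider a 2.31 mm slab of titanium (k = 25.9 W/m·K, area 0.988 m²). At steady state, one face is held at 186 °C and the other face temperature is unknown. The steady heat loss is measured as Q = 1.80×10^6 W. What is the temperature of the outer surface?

T_out = 23.5 °C

Series resistances:
  R_titanium = L/(kA) = 0.00231/(25.9·0.988) = 9.027×10^-5 K/W
ΣR = 9.027×10^-5 K/W
ΔT = Q·ΣR = 1.80×10^6 × 9.027×10^-5 = 162.5 K
Heat flows outward, so T_out = T_in − ΔT = 186 − 162.5 = 23.5 °C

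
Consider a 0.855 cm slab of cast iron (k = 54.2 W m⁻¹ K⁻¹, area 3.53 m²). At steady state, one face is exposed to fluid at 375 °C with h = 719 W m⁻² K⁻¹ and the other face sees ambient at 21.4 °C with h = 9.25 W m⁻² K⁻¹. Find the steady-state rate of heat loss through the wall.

Q = 11.4 kW

Resistance network (inner→outer):
  R_conv,in = 1/(hA) = 1/(719·3.53) = 3.940×10^-4 K/W
  R_cast iron = L/(kA) = 0.00855/(54.2·3.53) = 4.469×10^-5 K/W
  R_conv,out = 1/(hA) = 1/(9.25·3.53) = 0.03063 K/W
ΣR = 3.940×10^-4 + 4.469×10^-5 + 0.03063 = 0.03107 K/W
Q = ΔT/ΣR = (375 °C − 21.4 °C)/0.03107 = 11400 W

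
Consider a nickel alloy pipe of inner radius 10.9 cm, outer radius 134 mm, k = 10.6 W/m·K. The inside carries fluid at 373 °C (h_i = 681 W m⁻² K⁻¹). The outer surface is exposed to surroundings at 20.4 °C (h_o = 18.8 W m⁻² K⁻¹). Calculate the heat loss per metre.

Treat each layer as a resistance in series:
  R'_conv,in = 1/(2πr h) = 1/(2π·0.109·681) = 0.002144 m·K/W
  R'_nickel alloy = ln(0.134/0.109)/(2πk) = 0.2065/(2π·10.6) = 0.003100 m·K/W
  R'_conv,out = 1/(2πr h) = 1/(2π·0.134·18.8) = 0.06318 m·K/W
ΣR = 0.002144 + 0.003100 + 0.06318 = 0.06842 m·K/W
Q' = ΔT/ΣR = (373 °C − 20.4 °C)/0.06842 = 5150 W/m

Q' = 5.15 kW/m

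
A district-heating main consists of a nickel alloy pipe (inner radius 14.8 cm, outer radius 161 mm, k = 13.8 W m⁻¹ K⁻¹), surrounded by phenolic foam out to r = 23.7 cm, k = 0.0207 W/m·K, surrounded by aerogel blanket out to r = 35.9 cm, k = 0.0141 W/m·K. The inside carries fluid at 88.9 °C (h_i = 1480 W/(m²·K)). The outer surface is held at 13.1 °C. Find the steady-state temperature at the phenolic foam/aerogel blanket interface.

Treat each layer as a resistance in series:
  R'_conv,in = 1/(2πr h) = 1/(2π·0.148·1480) = 7.266×10^-4 m·K/W
  R'_nickel alloy = ln(0.161/0.148)/(2πk) = 0.08419/(2π·13.8) = 9.710×10^-4 m·K/W
  R'_phenolic foam = ln(0.237/0.161)/(2πk) = 0.3867/(2π·0.0207) = 2.973 m·K/W
  R'_aerogel blanket = ln(0.359/0.237)/(2πk) = 0.4153/(2π·0.0141) = 4.687 m·K/W
ΣR = 7.266×10^-4 + 9.710×10^-4 + 2.973 + 4.687 = 7.662 m·K/W
Q' = ΔT/ΣR = (88.9 °C − 13.1 °C)/7.662 = 9.893 W/m
From the inner boundary to the phenolic foam/aerogel blanket interface, ΣR_partial = 2.975 m·K/W.
T_interface = T_in − Q'·ΣR_partial = 88.9 °C − (9.893)(2.975) = 59.5 °C

T = 59.5 °C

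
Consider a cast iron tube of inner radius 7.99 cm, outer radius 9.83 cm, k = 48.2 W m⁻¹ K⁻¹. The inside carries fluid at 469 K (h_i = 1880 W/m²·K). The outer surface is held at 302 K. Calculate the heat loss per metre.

Series thermal resistances, inner to outer:
  R'_conv,in = 1/(2πr h) = 1/(2π·0.0799·1880) = 0.001060 m·K/W
  R'_cast iron = ln(0.0983/0.0799)/(2πk) = 0.2072/(2π·48.2) = 6.843×10^-4 m·K/W
ΣR = 0.001060 + 6.843×10^-4 = 0.001744 m·K/W
Q' = ΔT/ΣR = (469 K − 302 K)/0.001744 = 95800 W/m

Q' = 95800 W/m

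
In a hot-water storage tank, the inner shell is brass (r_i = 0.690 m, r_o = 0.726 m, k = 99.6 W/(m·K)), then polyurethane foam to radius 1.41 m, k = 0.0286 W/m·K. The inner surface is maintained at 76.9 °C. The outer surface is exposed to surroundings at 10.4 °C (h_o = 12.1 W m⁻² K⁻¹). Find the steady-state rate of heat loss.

Resistance network (inner→outer):
  R_brass = (1/0.690 − 1/0.726)/(4πk) = 0.07186/(4π·99.6) = 5.742×10^-5 K/W
  R_polyurethane foam = (1/0.726 − 1/1.41)/(4πk) = 0.6682/(4π·0.0286) = 1.859 K/W
  R_conv,out = 1/(4πr²h) = 1/(4π·1.41²·12.1) = 0.003308 K/W
ΣR = 5.742×10^-5 + 1.859 + 0.003308 = 1.862 K/W
Q = ΔT/ΣR = (76.9 °C − 10.4 °C)/1.862 = 35.7 W

Q = 35.7 W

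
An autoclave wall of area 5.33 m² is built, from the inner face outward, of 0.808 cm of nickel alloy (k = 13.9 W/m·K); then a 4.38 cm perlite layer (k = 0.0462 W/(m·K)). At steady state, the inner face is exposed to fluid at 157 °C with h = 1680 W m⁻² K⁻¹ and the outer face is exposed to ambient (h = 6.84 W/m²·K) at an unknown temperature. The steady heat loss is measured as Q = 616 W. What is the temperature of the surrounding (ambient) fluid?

T_out = 30.4 °C

Series resistances:
  R_conv,in = 1/(hA) = 1/(1680·5.33) = 1.117×10^-4 K/W
  R_nickel alloy = L/(kA) = 0.00808/(13.9·5.33) = 1.091×10^-4 K/W
  R_perlite = L/(kA) = 0.0438/(0.0462·5.33) = 0.1779 K/W
  R_conv,out = 1/(hA) = 1/(6.84·5.33) = 0.02743 K/W
ΣR = 0.2055 K/W
ΔT = Q·ΣR = 616 × 0.2055 = 126.6 K
Heat flows outward, so T_out = T_in − ΔT = 157 − 126.6 = 30.4 °C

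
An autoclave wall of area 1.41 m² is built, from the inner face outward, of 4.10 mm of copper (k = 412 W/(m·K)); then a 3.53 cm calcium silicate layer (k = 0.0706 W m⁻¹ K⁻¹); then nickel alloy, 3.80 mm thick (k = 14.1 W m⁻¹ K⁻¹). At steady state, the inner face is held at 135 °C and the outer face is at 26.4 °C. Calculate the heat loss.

Series thermal resistances, inner to outer:
  R_copper = L/(kA) = 0.00410/(412·1.41) = 7.058×10^-6 K/W
  R_calcium silicate = L/(kA) = 0.0353/(0.0706·1.41) = 0.3546 K/W
  R_nickel alloy = L/(kA) = 0.00380/(14.1·1.41) = 1.911×10^-4 K/W
ΣR = 7.058×10^-6 + 0.3546 + 1.911×10^-4 = 0.3548 K/W
Q = ΔT/ΣR = (135 °C − 26.4 °C)/0.3548 = 306 W

Q = 306 W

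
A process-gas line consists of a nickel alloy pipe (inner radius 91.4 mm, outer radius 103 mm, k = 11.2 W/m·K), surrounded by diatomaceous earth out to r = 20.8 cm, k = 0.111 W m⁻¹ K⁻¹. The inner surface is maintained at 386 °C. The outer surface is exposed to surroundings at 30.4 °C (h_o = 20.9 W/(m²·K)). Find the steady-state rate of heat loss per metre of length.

Q' = 340 W/m

Resistance network (inner→outer):
  R'_nickel alloy = ln(0.103/0.0914)/(2πk) = 0.1195/(2π·11.2) = 0.001698 m·K/W
  R'_diatomaceous earth = ln(0.208/0.103)/(2πk) = 0.7028/(2π·0.111) = 1.008 m·K/W
  R'_conv,out = 1/(2πr h) = 1/(2π·0.208·20.9) = 0.03661 m·K/W
ΣR = 0.001698 + 1.008 + 0.03661 = 1.046 m·K/W
Q' = ΔT/ΣR = (386 °C − 30.4 °C)/1.046 = 340 W/m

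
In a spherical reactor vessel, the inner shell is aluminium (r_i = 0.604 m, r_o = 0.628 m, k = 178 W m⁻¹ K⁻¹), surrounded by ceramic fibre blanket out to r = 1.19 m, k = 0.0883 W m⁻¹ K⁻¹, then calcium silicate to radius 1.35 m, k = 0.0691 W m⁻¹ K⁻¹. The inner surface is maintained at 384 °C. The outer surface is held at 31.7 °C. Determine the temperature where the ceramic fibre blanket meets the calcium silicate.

T = 82.7 °C

Series thermal resistances, inner to outer:
  R_aluminium = (1/0.604 − 1/0.628)/(4πk) = 0.06327/(4π·178) = 2.829×10^-5 K/W
  R_ceramic fibre blanket = (1/0.628 − 1/1.19)/(4πk) = 0.7520/(4π·0.0883) = 0.6777 K/W
  R_calcium silicate = (1/1.19 − 1/1.35)/(4πk) = 0.09960/(4π·0.0691) = 0.1147 K/W
ΣR = 2.829×10^-5 + 0.6777 + 0.1147 = 0.7924 K/W
Q = ΔT/ΣR = (384 °C − 31.7 °C)/0.7924 = 444.6 W
From the inner boundary to the ceramic fibre blanket/calcium silicate interface, ΣR_partial = 0.6777 K/W.
T_interface = T_in − Q·ΣR_partial = 384 °C − (444.6)(0.6777) = 82.7 °C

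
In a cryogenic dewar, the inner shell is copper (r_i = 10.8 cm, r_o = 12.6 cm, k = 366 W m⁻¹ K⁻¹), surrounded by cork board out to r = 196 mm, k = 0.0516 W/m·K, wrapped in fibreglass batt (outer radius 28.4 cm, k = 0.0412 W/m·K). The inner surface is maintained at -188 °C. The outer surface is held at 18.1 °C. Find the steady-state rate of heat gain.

Q = 27.8 W

Treat each layer as a resistance in series:
  R_copper = (1/0.108 − 1/0.126)/(4πk) = 1.323/(4π·366) = 2.876×10^-4 K/W
  R_cork board = (1/0.126 − 1/0.196)/(4πk) = 2.834/(4π·0.0516) = 4.371 K/W
  R_fibreglass batt = (1/0.196 − 1/0.284)/(4πk) = 1.581/(4π·0.0412) = 3.054 K/W
ΣR = 2.876×10^-4 + 4.371 + 3.054 = 7.425 K/W
Q = ΔT/ΣR = (-188 °C − 18.1 °C)/7.425 = -27.8 W
(Negative Q ⇒ heat flows inward; heat gain = 27.8 W.)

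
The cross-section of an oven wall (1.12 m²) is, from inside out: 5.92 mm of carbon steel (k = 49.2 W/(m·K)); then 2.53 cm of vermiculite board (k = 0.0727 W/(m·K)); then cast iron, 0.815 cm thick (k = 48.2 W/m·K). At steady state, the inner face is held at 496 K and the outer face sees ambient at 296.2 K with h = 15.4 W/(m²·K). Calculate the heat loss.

Series thermal resistances, inner to outer:
  R_carbon steel = L/(kA) = 0.00592/(49.2·1.12) = 1.074×10^-4 K/W
  R_vermiculite board = L/(kA) = 0.0253/(0.0727·1.12) = 0.3107 K/W
  R_cast iron = L/(kA) = 0.00815/(48.2·1.12) = 1.510×10^-4 K/W
  R_conv,out = 1/(hA) = 1/(15.4·1.12) = 0.05798 K/W
ΣR = 1.074×10^-4 + 0.3107 + 1.510×10^-4 + 0.05798 = 0.3689 K/W
Q = ΔT/ΣR = (496 K − 296.2 K)/0.3689 = 542 W

Q = 542 W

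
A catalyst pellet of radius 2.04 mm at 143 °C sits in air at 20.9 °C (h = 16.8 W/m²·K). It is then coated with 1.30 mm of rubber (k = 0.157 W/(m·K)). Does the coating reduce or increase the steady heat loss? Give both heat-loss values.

increases: 0.107 → 0.234 W

Critical radius for a sphere: r_cr = 2k/h = 0.0187 m = 1.87 cm.
Outer radius after coating: r₂ = 0.00204 + 0.00130 = 0.00334 m.
Since r₁ < r_cr and r₂ ≤ r_cr, the coating moves toward the maximum at r_cr — heat loss rises.
Bare: R = 1/(4πr₁²h) = 1138 K/W; Q = 122.1/1138 = 0.107 W.
Coated: R = R_cond + R_conv = 521.3 K/W; Q = 122.1/521.3 = 0.234 W.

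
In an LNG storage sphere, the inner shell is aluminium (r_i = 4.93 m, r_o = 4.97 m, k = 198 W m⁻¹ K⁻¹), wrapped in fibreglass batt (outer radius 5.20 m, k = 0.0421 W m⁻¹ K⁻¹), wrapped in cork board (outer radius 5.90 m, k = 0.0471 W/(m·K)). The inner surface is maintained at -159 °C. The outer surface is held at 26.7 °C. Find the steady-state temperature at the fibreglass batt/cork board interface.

T = -103 °C

Treat each layer as a resistance in series:
  R_aluminium = (1/4.93 − 1/4.97)/(4πk) = 0.001633/(4π·198) = 6.561×10^-7 K/W
  R_fibreglass batt = (1/4.97 − 1/5.20)/(4πk) = 0.008900/(4π·0.0421) = 0.01682 K/W
  R_cork board = (1/5.20 − 1/5.90)/(4πk) = 0.02282/(4π·0.0471) = 0.03855 K/W
ΣR = 6.561×10^-7 + 0.01682 + 0.03855 = 0.05537 K/W
Q = ΔT/ΣR = (-159 °C − 26.7 °C)/0.05537 = -3354 W
From the inner boundary to the fibreglass batt/cork board interface, ΣR_partial = 0.01682 K/W.
T_interface = T_in − Q·ΣR_partial = -159 °C − (-3354)(0.01682) = -103 °C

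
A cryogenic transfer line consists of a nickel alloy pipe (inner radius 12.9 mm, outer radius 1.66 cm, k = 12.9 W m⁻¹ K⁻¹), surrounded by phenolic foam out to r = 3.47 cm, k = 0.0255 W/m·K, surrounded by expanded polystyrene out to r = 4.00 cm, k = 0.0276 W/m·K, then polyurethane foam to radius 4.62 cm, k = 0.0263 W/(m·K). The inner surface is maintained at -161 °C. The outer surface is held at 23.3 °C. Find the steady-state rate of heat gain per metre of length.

Treat each layer as a resistance in series:
  R'_nickel alloy = ln(0.0166/0.0129)/(2πk) = 0.2522/(2π·12.9) = 0.003111 m·K/W
  R'_phenolic foam = ln(0.0347/0.0166)/(2πk) = 0.7373/(2π·0.0255) = 4.602 m·K/W
  R'_expanded polystyrene = ln(0.0400/0.0347)/(2πk) = 0.1421/(2π·0.0276) = 0.8196 m·K/W
  R'_polyurethane foam = ln(0.0462/0.0400)/(2πk) = 0.1441/(2π·0.0263) = 0.8720 m·K/W
ΣR = 0.003111 + 4.602 + 0.8196 + 0.8720 = 6.297 m·K/W
Q' = ΔT/ΣR = (-161 °C − 23.3 °C)/6.297 = -29.3 W/m
(Negative Q' ⇒ heat flows inward; heat gain = 29.3 W/m.)

Q' = 29.3 W/m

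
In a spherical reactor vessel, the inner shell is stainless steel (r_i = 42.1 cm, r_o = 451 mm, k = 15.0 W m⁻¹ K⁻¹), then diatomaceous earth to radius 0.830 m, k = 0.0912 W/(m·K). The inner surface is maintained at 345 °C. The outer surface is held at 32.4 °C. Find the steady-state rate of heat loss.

Q = 354 W

Resistance network (inner→outer):
  R_stainless steel = (1/0.421 − 1/0.451)/(4πk) = 0.1580/(4π·15.0) = 8.382×10^-4 K/W
  R_diatomaceous earth = (1/0.451 − 1/0.830)/(4πk) = 1.012/(4π·0.0912) = 0.8834 K/W
ΣR = 8.382×10^-4 + 0.8834 = 0.8842 K/W
Q = ΔT/ΣR = (345 °C − 32.4 °C)/0.8842 = 354 W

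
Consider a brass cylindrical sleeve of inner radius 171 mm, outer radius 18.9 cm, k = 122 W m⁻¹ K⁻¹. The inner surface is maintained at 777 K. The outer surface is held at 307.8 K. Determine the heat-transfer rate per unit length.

Q' = 2πk·ΔT/ln(r₂/r₁) = 2π × 122 × 469.2 / ln(0.189/0.171) = 3.59×10^6 W/m

Q' = 3590 kW/m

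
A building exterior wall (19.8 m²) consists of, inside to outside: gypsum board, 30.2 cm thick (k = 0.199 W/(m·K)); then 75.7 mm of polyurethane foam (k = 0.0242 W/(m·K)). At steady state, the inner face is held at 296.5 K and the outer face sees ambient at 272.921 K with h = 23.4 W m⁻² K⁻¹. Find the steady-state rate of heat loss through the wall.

Series thermal resistances, inner to outer:
  R_gypsum board = L/(kA) = 0.302/(0.199·19.8) = 0.07665 K/W
  R_polyurethane foam = L/(kA) = 0.0757/(0.0242·19.8) = 0.1580 K/W
  R_conv,out = 1/(hA) = 1/(23.4·19.8) = 0.002158 K/W
ΣR = 0.07665 + 0.1580 + 0.002158 = 0.2368 K/W
Q = ΔT/ΣR = (296.5 K − 272.921 K)/0.2368 = 99.6 W

Q = 99.6 W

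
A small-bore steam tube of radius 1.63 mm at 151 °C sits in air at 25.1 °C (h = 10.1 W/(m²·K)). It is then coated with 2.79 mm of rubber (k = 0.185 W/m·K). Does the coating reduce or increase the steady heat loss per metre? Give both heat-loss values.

increases: 13.0 → 28.5 W/m

Critical radius for a cylinder: r_cr = k/h = 0.0183 m = 1.83 cm.
Outer radius after coating: r₂ = 0.00163 + 0.00279 = 0.00442 m.
Since r₁ < r_cr and r₂ ≤ r_cr, the coating moves toward the maximum at r_cr — heat loss rises.
Bare: R = 1/(2πr₁h) = 9.667 m·K/W; Q = 125.9/9.667 = 13.0 W/m.
Coated: R = R_cond + R_conv = 4.423 m·K/W; Q = 125.9/4.423 = 28.5 W/m.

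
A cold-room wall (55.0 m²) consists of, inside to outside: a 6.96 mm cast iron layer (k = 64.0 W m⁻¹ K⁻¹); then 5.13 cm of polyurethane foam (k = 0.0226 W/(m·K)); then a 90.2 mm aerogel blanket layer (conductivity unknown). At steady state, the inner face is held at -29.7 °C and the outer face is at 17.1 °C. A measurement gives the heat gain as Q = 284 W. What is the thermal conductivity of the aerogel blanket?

k = 0.0133 W/m·K

ΣR = ΔT/Q = |-29.7 − 17.1|/284 = 0.1648 K/W
Known resistances:
  R_cast iron = L/(kA) = 0.00696/(64.0·55.0) = 1.977×10^-6 K/W
  R_polyurethane foam = L/(kA) = 0.0513/(0.0226·55.0) = 0.04127 K/W
R_aerogel blanket = ΣR − ΣR_known = 0.1648 − 0.04127 = 0.1235 K/W
L/(kA) = 0.1235 ⇒ k = 0.0902/(0.1235·55.0) = 0.0133 W/m·K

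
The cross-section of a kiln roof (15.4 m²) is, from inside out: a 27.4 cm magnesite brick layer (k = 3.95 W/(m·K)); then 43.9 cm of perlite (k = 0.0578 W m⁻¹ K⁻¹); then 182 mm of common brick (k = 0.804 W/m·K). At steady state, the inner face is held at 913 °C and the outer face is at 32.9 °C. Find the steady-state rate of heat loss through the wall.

Treat each layer as a resistance in series:
  R_magnesite brick = L/(kA) = 0.274/(3.95·15.4) = 0.004504 K/W
  R_perlite = L/(kA) = 0.439/(0.0578·15.4) = 0.4932 K/W
  R_common brick = L/(kA) = 0.182/(0.804·15.4) = 0.01470 K/W
ΣR = 0.004504 + 0.4932 + 0.01470 = 0.5124 K/W
Q = ΔT/ΣR = (913 °C − 32.9 °C)/0.5124 = 1720 W

Q = 1720 W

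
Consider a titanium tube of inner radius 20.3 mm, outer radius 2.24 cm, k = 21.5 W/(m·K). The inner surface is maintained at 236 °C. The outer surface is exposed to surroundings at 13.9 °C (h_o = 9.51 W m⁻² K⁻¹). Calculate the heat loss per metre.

Q' = 297 W/m

Resistance network (inner→outer):
  R'_titanium = ln(0.0224/0.0203)/(2πk) = 0.09844/(2π·21.5) = 7.287×10^-4 m·K/W
  R'_conv,out = 1/(2πr h) = 1/(2π·0.0224·9.51) = 0.7471 m·K/W
ΣR = 7.287×10^-4 + 0.7471 = 0.7478 m·K/W
Q' = ΔT/ΣR = (236 °C − 13.9 °C)/0.7478 = 297 W/m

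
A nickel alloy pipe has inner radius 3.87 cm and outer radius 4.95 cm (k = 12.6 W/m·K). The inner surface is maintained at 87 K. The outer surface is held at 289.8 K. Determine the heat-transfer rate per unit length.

Q' = 2πk·ΔT/ln(r₂/r₁) = 2π × 12.6 × 202.8 / ln(0.0495/0.0387) = 65200 W/m

Q' = 65.2 kW/m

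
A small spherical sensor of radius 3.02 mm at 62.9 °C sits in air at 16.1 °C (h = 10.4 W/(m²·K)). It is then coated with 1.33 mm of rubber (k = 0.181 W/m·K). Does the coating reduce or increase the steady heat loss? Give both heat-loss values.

increases: 0.0558 → 0.104 W

Critical radius for a sphere: r_cr = 2k/h = 0.0348 m = 3.48 cm.
Outer radius after coating: r₂ = 0.00302 + 0.00133 = 0.00435 m.
Since r₁ < r_cr and r₂ ≤ r_cr, the coating moves toward the maximum at r_cr — heat loss rises.
Bare: R = 1/(4πr₁²h) = 839.0 K/W; Q = 46.8/839.0 = 0.0558 W.
Coated: R = R_cond + R_conv = 448.9 K/W; Q = 46.8/448.9 = 0.104 W.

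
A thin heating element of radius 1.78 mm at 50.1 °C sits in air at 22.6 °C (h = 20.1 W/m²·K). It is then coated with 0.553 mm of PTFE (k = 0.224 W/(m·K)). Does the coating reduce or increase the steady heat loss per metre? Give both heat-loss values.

Critical radius for a cylinder: r_cr = k/h = 0.0111 m = 1.11 cm.
Outer radius after coating: r₂ = 0.00178 + 5.53×10^-4 = 0.002333 m.
Since r₁ < r_cr and r₂ ≤ r_cr, the coating moves toward the maximum at r_cr — heat loss rises.
Bare: R = 1/(2πr₁h) = 4.448 m·K/W; Q = 27.5/4.448 = 6.18 W/m.
Coated: R = R_cond + R_conv = 3.586 m·K/W; Q = 27.5/3.586 = 7.67 W/m.

increases: 6.18 → 7.67 W/m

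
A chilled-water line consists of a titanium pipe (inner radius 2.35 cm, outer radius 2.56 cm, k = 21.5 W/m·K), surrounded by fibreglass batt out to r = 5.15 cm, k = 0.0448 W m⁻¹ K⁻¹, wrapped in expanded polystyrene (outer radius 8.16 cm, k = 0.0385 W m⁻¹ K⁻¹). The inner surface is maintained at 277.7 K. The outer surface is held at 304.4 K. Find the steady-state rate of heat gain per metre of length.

Q' = 6.09 W/m

Treat each layer as a resistance in series:
  R'_titanium = ln(0.0256/0.0235)/(2πk) = 0.08559/(2π·21.5) = 6.336×10^-4 m·K/W
  R'_fibreglass batt = ln(0.0515/0.0256)/(2πk) = 0.6990/(2π·0.0448) = 2.483 m·K/W
  R'_expanded polystyrene = ln(0.0816/0.0515)/(2πk) = 0.4602/(2π·0.0385) = 1.903 m·K/W
ΣR = 6.336×10^-4 + 2.483 + 1.903 = 4.387 m·K/W
Q' = ΔT/ΣR = (277.7 K − 304.4 K)/4.387 = -6.09 W/m
(Negative Q' ⇒ heat flows inward; heat gain = 6.09 W/m.)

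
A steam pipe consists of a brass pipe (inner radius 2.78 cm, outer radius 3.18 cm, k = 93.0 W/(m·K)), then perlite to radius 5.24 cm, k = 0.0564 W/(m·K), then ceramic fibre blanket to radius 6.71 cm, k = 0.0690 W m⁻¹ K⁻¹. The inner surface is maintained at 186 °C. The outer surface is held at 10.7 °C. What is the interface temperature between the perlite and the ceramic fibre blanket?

Treat each layer as a resistance in series:
  R'_brass = ln(0.0318/0.0278)/(2πk) = 0.1344/(2π·93.0) = 2.301×10^-4 m·K/W
  R'_perlite = ln(0.0524/0.0318)/(2πk) = 0.4994/(2π·0.0564) = 1.409 m·K/W
  R'_ceramic fibre blanket = ln(0.0671/0.0524)/(2πk) = 0.2473/(2π·0.0690) = 0.5704 m·K/W
ΣR = 2.301×10^-4 + 1.409 + 0.5704 = 1.980 m·K/W
Q' = ΔT/ΣR = (186 °C − 10.7 °C)/1.980 = 88.54 W/m
From the inner boundary to the perlite/ceramic fibre blanket interface, ΣR_partial = 1.409 m·K/W.
T_interface = T_in − Q'·ΣR_partial = 186 °C − (88.54)(1.409) = 61.2 °C

T = 61.2 °C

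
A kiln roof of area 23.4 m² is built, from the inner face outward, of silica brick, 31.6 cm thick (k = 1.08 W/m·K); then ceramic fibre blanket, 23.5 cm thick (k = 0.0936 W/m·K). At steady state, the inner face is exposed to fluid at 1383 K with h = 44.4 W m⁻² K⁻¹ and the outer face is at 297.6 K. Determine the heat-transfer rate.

Resistance network (inner→outer):
  R_conv,in = 1/(hA) = 1/(44.4·23.4) = 9.625×10^-4 K/W
  R_silica brick = L/(kA) = 0.316/(1.08·23.4) = 0.01250 K/W
  R_ceramic fibre blanket = L/(kA) = 0.235/(0.0936·23.4) = 0.1073 K/W
ΣR = 9.625×10^-4 + 0.01250 + 0.1073 = 0.1208 K/W
Q = ΔT/ΣR = (1383 K − 297.6 K)/0.1208 = 8990 W

Q = 8.99 kW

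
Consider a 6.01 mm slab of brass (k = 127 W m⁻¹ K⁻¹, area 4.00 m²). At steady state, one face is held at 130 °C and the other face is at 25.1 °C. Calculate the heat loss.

Q = kA·ΔT/L = 127 × 4.00 × |130 °C − 25.1 °C| / 0.00601 = 8.87×10^6 W

Q = 8870 kW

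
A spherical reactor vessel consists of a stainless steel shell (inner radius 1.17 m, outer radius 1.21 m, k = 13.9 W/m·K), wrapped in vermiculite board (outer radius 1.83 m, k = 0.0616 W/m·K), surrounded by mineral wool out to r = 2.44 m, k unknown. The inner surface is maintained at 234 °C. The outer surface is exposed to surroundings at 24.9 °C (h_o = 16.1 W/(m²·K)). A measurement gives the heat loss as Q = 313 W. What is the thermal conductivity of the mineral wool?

ΣR = ΔT/Q = |234 − 24.9|/313 = 0.6681 K/W
Known resistances:
  R_stainless steel = (1/1.17 − 1/1.21)/(4πk) = 0.02825/(4π·13.9) = 1.618×10^-4 K/W
  R_vermiculite board = (1/1.21 − 1/1.83)/(4πk) = 0.2800/(4π·0.0616) = 0.3617 K/W
  R_conv,out = 1/(4πr²h) = 1/(4π·2.44²·16.1) = 8.302×10^-4 K/W
R_mineral wool = ΣR − ΣR_known = 0.6681 − 0.3627 = 0.3054 K/W
(1/r₁−1/r₂)/(4πk) = 0.3054 ⇒ k = 0.1366/(4π·0.3054) = 0.0356 W/m·K

k = 0.0356 W/m·K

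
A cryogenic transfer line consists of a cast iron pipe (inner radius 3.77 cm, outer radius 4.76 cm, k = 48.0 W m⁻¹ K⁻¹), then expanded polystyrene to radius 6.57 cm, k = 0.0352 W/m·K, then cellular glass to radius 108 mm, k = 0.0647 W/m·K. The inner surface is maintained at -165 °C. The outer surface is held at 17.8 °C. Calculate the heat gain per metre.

Q' = 68.2 W/m

Series thermal resistances, inner to outer:
  R'_cast iron = ln(0.0476/0.0377)/(2πk) = 0.2332/(2π·48.0) = 7.731×10^-4 m·K/W
  R'_expanded polystyrene = ln(0.0657/0.0476)/(2πk) = 0.3223/(2π·0.0352) = 1.457 m·K/W
  R'_cellular glass = ln(0.108/0.0657)/(2πk) = 0.4970/(2π·0.0647) = 1.223 m·K/W
ΣR = 7.731×10^-4 + 1.457 + 1.223 = 2.681 m·K/W
Q' = ΔT/ΣR = (-165 °C − 17.8 °C)/2.681 = -68.2 W/m
(Negative Q' ⇒ heat flows inward; heat gain = 68.2 W/m.)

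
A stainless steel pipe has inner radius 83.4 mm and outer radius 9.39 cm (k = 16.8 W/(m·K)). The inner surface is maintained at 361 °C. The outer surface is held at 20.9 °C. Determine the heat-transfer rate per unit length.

Q' = 2πk·ΔT/ln(r₂/r₁) = 2π × 16.8 × 340.1 / ln(0.0939/0.0834) = 3.03×10^5 W/m

Q' = 303 kW/m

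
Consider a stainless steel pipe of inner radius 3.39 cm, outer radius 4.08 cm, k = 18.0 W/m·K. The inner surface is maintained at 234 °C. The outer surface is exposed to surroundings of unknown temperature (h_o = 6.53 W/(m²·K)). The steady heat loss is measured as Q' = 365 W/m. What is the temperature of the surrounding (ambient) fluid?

Sum the resistances:
  R'_stainless steel = ln(0.0408/0.0339)/(2πk) = 0.1853/(2π·18.0) = 0.001638 m·K/W
  R'_conv,out = 1/(2πr h) = 1/(2π·0.0408·6.53) = 0.5974 m·K/W
ΣR = 0.5990 m·K/W
ΔT = Q'·ΣR = 365 × 0.5990 = 218.6 K
Heat flows outward, so T_out = T_in − ΔT = 234 − 218.6 = 15.4 °C

T_out = 15.4 °C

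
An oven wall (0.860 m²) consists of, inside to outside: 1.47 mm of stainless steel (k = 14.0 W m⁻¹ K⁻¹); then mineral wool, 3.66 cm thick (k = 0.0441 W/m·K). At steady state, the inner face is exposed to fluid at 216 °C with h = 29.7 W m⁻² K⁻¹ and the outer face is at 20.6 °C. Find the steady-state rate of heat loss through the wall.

Q = 195 W

Treat each layer as a resistance in series:
  R_conv,in = 1/(hA) = 1/(29.7·0.860) = 0.03915 K/W
  R_stainless steel = L/(kA) = 0.00147/(14.0·0.860) = 1.221×10^-4 K/W
  R_mineral wool = L/(kA) = 0.0366/(0.0441·0.860) = 0.9650 K/W
ΣR = 0.03915 + 1.221×10^-4 + 0.9650 = 1.004 K/W
Q = ΔT/ΣR = (216 °C − 20.6 °C)/1.004 = 195 W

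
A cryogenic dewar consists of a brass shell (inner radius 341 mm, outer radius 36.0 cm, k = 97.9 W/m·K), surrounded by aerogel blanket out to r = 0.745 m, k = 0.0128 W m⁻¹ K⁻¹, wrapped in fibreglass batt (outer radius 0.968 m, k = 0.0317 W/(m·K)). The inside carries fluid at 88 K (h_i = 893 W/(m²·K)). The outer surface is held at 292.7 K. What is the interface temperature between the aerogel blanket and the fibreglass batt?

T = 276.3 K

Series thermal resistances, inner to outer:
  R_conv,in = 1/(4πr²h) = 1/(4π·0.341²·893) = 7.664×10^-4 K/W
  R_brass = (1/0.341 − 1/0.360)/(4πk) = 0.1548/(4π·97.9) = 1.258×10^-4 K/W
  R_aerogel blanket = (1/0.360 − 1/0.745)/(4πk) = 1.435/(4π·0.0128) = 8.924 K/W
  R_fibreglass batt = (1/0.745 − 1/0.968)/(4πk) = 0.3092/(4π·0.0317) = 0.7763 K/W
ΣR = 7.664×10^-4 + 1.258×10^-4 + 8.924 + 0.7763 = 9.701 K/W
Q = ΔT/ΣR = (88 K − 292.7 K)/9.701 = -21.10 W
From the inner boundary to the aerogel blanket/fibreglass batt interface, ΣR_partial = 8.925 K/W.
T_interface = T_in − Q·ΣR_partial = 88 K − (-21.10)(8.925) = 276.3 K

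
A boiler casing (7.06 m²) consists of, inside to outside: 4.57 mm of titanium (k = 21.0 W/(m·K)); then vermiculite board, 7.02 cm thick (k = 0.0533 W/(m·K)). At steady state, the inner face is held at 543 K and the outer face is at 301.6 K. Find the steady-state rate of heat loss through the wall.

Treat each layer as a resistance in series:
  R_titanium = L/(kA) = 0.00457/(21.0·7.06) = 3.082×10^-5 K/W
  R_vermiculite board = L/(kA) = 0.0702/(0.0533·7.06) = 0.1866 K/W
ΣR = 3.082×10^-5 + 0.1866 = 0.1866 K/W
Q = ΔT/ΣR = (543 K − 301.6 K)/0.1866 = 1290 W

Q = 1290 W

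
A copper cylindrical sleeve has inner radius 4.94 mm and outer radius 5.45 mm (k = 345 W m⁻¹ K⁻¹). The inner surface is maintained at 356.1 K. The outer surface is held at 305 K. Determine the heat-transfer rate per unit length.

Q' = 2πk·ΔT/ln(r₂/r₁) = 2π × 345 × 51.1 / ln(0.00545/0.00494) = 1.13×10^6 W/m

Q' = 1130 kW/m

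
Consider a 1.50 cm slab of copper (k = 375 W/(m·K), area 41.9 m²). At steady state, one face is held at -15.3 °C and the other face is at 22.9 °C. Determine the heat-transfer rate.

Q = 40000 kW

Q = kA·ΔT/L = 375 × 41.9 × |-15.3 °C − 22.9 °C| / 0.0150 = 4.00×10^7 W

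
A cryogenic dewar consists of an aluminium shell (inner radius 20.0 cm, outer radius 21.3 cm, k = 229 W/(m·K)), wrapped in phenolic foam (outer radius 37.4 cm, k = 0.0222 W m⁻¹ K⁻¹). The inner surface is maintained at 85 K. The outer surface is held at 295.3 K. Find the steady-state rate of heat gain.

Resistance network (inner→outer):
  R_aluminium = (1/0.200 − 1/0.213)/(4πk) = 0.3052/(4π·229) = 1.060×10^-4 K/W
  R_phenolic foam = (1/0.213 − 1/0.374)/(4πk) = 2.021/(4π·0.0222) = 7.245 K/W
ΣR = 1.060×10^-4 + 7.245 = 7.245 K/W
Q = ΔT/ΣR = (85 K − 295.3 K)/7.245 = -29.0 W
(Negative Q ⇒ heat flows inward; heat gain = 29.0 W.)

Q = 29.0 W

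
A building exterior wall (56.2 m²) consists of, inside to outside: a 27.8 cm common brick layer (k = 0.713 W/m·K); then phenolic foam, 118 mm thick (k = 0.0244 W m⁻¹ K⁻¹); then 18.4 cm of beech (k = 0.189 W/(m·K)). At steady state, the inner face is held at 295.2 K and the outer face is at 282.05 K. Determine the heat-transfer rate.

Q = 119 W

Treat each layer as a resistance in series:
  R_common brick = L/(kA) = 0.278/(0.713·56.2) = 0.006938 K/W
  R_phenolic foam = L/(kA) = 0.118/(0.0244·56.2) = 0.08605 K/W
  R_beech = L/(kA) = 0.184/(0.189·56.2) = 0.01732 K/W
ΣR = 0.006938 + 0.08605 + 0.01732 = 0.1103 K/W
Q = ΔT/ΣR = (295.2 K − 282.05 K)/0.1103 = 119 W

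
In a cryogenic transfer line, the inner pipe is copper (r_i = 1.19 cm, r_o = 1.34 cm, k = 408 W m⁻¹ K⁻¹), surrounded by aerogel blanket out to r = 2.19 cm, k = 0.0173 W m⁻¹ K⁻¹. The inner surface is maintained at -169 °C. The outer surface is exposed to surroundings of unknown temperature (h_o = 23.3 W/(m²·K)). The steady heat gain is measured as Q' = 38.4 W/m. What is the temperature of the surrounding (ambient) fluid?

Sum the resistances:
  R'_copper = ln(0.0134/0.0119)/(2πk) = 0.1187/(2π·408) = 4.631×10^-5 m·K/W
  R'_aerogel blanket = ln(0.0219/0.0134)/(2πk) = 0.4912/(2π·0.0173) = 4.519 m·K/W
  R'_conv,out = 1/(2πr h) = 1/(2π·0.0219·23.3) = 0.3119 m·K/W
ΣR = 4.831 m·K/W
ΔT = Q'·ΣR = 38.4 × 4.831 = 185.5 K
Heat flows inward, so T_out = T_in + ΔT = -169 + 185.5 = 16.5 °C

T_out = 16.5 °C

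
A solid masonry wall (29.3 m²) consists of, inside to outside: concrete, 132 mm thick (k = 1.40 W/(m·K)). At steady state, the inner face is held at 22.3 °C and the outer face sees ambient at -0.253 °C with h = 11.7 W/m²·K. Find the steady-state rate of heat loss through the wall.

Resistance network (inner→outer):
  R_concrete = L/(kA) = 0.132/(1.40·29.3) = 0.003218 K/W
  R_conv,out = 1/(hA) = 1/(11.7·29.3) = 0.002917 K/W
ΣR = 0.003218 + 0.002917 = 0.006135 K/W
Q = ΔT/ΣR = (22.3 °C − -0.253 °C)/0.006135 = 3680 W

Q = 3.68 kW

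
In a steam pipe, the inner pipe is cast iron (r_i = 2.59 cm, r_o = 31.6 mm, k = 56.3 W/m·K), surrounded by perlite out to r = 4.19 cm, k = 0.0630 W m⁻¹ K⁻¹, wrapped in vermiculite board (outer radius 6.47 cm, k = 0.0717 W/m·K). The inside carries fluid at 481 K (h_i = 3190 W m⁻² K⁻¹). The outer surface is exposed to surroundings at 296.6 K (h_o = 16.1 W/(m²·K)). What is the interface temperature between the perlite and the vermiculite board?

T = 409 K

Treat each layer as a resistance in series:
  R'_conv,in = 1/(2πr h) = 1/(2π·0.0259·3190) = 0.001926 m·K/W
  R'_cast iron = ln(0.0316/0.0259)/(2πk) = 0.1989/(2π·56.3) = 5.623×10^-4 m·K/W
  R'_perlite = ln(0.0419/0.0316)/(2πk) = 0.2821/(2π·0.0630) = 0.7127 m·K/W
  R'_vermiculite board = ln(0.0647/0.0419)/(2πk) = 0.4345/(2π·0.0717) = 0.9644 m·K/W
  R'_conv,out = 1/(2πr h) = 1/(2π·0.0647·16.1) = 0.1528 m·K/W
ΣR = 0.001926 + 5.623×10^-4 + 0.7127 + 0.9644 + 0.1528 = 1.832 m·K/W
Q' = ΔT/ΣR = (481 K − 296.6 K)/1.832 = 100.7 W/m
From the inner boundary to the perlite/vermiculite board interface, ΣR_partial = 0.7152 m·K/W.
T_interface = T_in − Q'·ΣR_partial = 481 K − (100.7)(0.7152) = 409 K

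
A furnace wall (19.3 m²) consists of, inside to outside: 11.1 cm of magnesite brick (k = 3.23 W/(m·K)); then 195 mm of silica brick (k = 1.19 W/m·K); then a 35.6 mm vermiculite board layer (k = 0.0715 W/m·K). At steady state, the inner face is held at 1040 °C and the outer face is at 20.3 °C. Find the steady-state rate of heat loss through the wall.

Treat each layer as a resistance in series:
  R_magnesite brick = L/(kA) = 0.111/(3.23·19.3) = 0.001781 K/W
  R_silica brick = L/(kA) = 0.195/(1.19·19.3) = 0.008490 K/W
  R_vermiculite board = L/(kA) = 0.0356/(0.0715·19.3) = 0.02580 K/W
ΣR = 0.001781 + 0.008490 + 0.02580 = 0.03607 K/W
Q = ΔT/ΣR = (1040 °C − 20.3 °C)/0.03607 = 28300 W

Q = 28300 W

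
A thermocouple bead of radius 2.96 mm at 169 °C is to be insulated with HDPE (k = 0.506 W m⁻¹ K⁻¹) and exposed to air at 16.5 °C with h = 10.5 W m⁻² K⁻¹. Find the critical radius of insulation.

r_cr = 9.64 cm

For a sphere, r_cr = 2k_ins/h = 2·0.506/10.5 = 0.0964 m = 9.64 cm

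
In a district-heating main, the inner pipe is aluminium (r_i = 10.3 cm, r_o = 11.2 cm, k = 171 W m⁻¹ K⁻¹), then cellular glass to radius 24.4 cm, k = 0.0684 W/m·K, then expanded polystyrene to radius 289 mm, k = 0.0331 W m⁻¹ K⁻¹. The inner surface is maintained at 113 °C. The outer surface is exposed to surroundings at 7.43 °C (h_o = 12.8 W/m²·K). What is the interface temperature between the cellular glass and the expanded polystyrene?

T = 41.3 °C

Resistance network (inner→outer):
  R'_aluminium = ln(0.112/0.103)/(2πk) = 0.08377/(2π·171) = 7.797×10^-5 m·K/W
  R'_cellular glass = ln(0.244/0.112)/(2πk) = 0.7787/(2π·0.0684) = 1.812 m·K/W
  R'_expanded polystyrene = ln(0.289/0.244)/(2πk) = 0.1693/(2π·0.0331) = 0.8138 m·K/W
  R'_conv,out = 1/(2πr h) = 1/(2π·0.289·12.8) = 0.04302 m·K/W
ΣR = 7.797×10^-5 + 1.812 + 0.8138 + 0.04302 = 2.669 m·K/W
Q' = ΔT/ΣR = (113 °C − 7.43 °C)/2.669 = 39.55 W/m
From the inner boundary to the cellular glass/expanded polystyrene interface, ΣR_partial = 1.812 m·K/W.
T_interface = T_in − Q'·ΣR_partial = 113 °C − (39.55)(1.812) = 41.3 °C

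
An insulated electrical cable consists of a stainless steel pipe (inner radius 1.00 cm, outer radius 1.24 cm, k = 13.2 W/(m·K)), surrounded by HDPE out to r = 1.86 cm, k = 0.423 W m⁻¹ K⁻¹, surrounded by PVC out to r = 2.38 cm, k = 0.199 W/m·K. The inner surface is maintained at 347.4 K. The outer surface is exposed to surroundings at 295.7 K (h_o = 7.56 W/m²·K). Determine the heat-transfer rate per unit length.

Series thermal resistances, inner to outer:
  R'_stainless steel = ln(0.0124/0.0100)/(2πk) = 0.2151/(2π·13.2) = 0.002594 m·K/W
  R'_HDPE = ln(0.0186/0.0124)/(2πk) = 0.4055/(2π·0.423) = 0.1526 m·K/W
  R'_PVC = ln(0.0238/0.0186)/(2πk) = 0.2465/(2π·0.199) = 0.1972 m·K/W
  R'_conv,out = 1/(2πr h) = 1/(2π·0.0238·7.56) = 0.8845 m·K/W
ΣR = 0.002594 + 0.1526 + 0.1972 + 0.8845 = 1.237 m·K/W
Q' = ΔT/ΣR = (347.4 K − 295.7 K)/1.237 = 41.8 W/m

Q' = 41.8 W/m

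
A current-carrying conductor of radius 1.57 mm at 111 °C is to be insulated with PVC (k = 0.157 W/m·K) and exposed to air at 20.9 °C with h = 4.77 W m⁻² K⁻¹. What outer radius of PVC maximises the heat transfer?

For a cylinder, r_cr = k_ins/h = 0.157/4.77 = 0.0329 m = 3.29 cm

r_cr = 3.29 cm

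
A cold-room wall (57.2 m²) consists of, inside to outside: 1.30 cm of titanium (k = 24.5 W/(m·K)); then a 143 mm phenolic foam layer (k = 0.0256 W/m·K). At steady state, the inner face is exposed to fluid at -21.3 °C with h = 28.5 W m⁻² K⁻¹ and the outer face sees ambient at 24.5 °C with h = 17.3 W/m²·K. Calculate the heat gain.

Treat each layer as a resistance in series:
  R_conv,in = 1/(hA) = 1/(28.5·57.2) = 6.134×10^-4 K/W
  R_titanium = L/(kA) = 0.0130/(24.5·57.2) = 9.276×10^-6 K/W
  R_phenolic foam = L/(kA) = 0.143/(0.0256·57.2) = 0.09766 K/W
  R_conv,out = 1/(hA) = 1/(17.3·57.2) = 0.001011 K/W
ΣR = 6.134×10^-4 + 9.276×10^-6 + 0.09766 + 0.001011 = 0.09929 K/W
Q = ΔT/ΣR = (-21.3 °C − 24.5 °C)/0.09929 = -461 W
(Negative Q ⇒ heat flows inward; heat gain = 461 W.)

Q = 461 W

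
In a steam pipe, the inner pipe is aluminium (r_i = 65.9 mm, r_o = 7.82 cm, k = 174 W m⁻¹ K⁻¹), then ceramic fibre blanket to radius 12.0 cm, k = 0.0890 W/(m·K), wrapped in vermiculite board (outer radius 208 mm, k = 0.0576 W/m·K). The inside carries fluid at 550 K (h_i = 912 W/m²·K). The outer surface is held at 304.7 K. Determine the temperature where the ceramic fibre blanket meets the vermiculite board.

Treat each layer as a resistance in series:
  R'_conv,in = 1/(2πr h) = 1/(2π·0.0659·912) = 0.002648 m·K/W
  R'_aluminium = ln(0.0782/0.0659)/(2πk) = 0.1711/(2π·174) = 1.565×10^-4 m·K/W
  R'_ceramic fibre blanket = ln(0.120/0.0782)/(2πk) = 0.4282/(2π·0.0890) = 0.7658 m·K/W
  R'_vermiculite board = ln(0.208/0.120)/(2πk) = 0.5500/(2π·0.0576) = 1.520 m·K/W
ΣR = 0.002648 + 1.565×10^-4 + 0.7658 + 1.520 = 2.289 m·K/W
Q' = ΔT/ΣR = (550 K − 304.7 K)/2.289 = 107.2 W/m
From the inner boundary to the ceramic fibre blanket/vermiculite board interface, ΣR_partial = 0.7686 m·K/W.
T_interface = T_in − Q'·ΣR_partial = 550 K − (107.2)(0.7686) = 468 K

T = 468 K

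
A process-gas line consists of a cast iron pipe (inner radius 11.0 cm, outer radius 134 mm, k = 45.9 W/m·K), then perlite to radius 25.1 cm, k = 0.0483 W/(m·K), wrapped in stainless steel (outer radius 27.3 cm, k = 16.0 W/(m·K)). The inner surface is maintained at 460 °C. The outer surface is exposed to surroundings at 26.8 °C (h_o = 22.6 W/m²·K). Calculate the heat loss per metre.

Q' = 207 W/m

Series thermal resistances, inner to outer:
  R'_cast iron = ln(0.134/0.110)/(2πk) = 0.1974/(2π·45.9) = 6.843×10^-4 m·K/W
  R'_perlite = ln(0.251/0.134)/(2πk) = 0.6276/(2π·0.0483) = 2.068 m·K/W
  R'_stainless steel = ln(0.273/0.251)/(2πk) = 0.08402/(2π·16.0) = 8.358×10^-4 m·K/W
  R'_conv,out = 1/(2πr h) = 1/(2π·0.273·22.6) = 0.02580 m·K/W
ΣR = 6.843×10^-4 + 2.068 + 8.358×10^-4 + 0.02580 = 2.095 m·K/W
Q' = ΔT/ΣR = (460 °C − 26.8 °C)/2.095 = 207 W/m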